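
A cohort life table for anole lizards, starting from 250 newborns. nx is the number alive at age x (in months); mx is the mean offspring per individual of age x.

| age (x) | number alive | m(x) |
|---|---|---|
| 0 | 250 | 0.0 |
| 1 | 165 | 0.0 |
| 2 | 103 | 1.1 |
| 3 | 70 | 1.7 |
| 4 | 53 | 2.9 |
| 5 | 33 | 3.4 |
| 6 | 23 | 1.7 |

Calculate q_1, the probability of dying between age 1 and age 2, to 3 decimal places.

lx = nx/n0 = nx/250: 1, 0.66, 0.412, 0.28, 0.212, 0.132, 0.092
q_1 = (l_1 − l_2) / l_1 = (0.66 − 0.412) / 0.66
     = 0.248 / 0.66 = 0.375758… → 0.376

0.376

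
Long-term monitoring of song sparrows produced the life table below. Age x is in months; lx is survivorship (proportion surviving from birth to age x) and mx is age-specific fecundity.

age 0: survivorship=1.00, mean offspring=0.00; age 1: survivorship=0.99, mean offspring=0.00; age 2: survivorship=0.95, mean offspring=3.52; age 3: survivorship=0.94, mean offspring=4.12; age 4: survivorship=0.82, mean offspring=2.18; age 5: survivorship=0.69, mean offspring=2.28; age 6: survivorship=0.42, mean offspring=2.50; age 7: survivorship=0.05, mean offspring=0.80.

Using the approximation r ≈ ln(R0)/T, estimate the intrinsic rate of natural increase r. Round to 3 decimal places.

0.718

R0 = Σ lx·mx = 0 + 0 + 3.344 + 3.8728 + 1.7876 + 1.5732 + 1.05 + 0.04 = 11.6676
Σ x·lx·mx = 39.9028; T = 39.9028/11.6676 = 3.41997…
r ≈ ln(R0)/T = ln(11.6676)/3.41997… = 0.71837… → 0.718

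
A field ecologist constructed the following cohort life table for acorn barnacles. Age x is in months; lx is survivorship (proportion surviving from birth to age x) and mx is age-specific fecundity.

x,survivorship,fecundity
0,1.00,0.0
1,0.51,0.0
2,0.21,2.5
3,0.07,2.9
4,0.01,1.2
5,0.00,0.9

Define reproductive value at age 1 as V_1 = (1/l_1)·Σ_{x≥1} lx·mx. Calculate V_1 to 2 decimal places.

1.45

lx·mx for x ≥ 1: 0, 0.525, 0.203, 0.012, 0 → sum = 0.74
V_1 = 0.74 / l_1 = 0.74 / 0.51 = 1.45098… → 1.45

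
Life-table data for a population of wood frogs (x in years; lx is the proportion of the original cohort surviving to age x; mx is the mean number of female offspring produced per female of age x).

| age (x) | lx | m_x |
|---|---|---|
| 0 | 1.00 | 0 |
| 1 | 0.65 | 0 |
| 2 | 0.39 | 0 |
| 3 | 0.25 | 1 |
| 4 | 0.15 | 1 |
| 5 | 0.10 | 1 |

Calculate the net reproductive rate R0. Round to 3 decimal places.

lx·mx by age: 0, 0, 0, 0.25, 0.15, 0.1
R0 = Σ lx·mx = 0.5 → 0.500

0.500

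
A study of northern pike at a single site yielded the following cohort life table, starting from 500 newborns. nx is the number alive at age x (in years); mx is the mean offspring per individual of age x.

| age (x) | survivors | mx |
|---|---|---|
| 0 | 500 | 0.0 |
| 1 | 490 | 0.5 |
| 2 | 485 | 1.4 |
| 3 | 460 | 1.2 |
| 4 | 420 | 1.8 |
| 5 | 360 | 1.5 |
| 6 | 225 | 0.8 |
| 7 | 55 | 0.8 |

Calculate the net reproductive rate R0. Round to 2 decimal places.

5.99

lx = nx/n0 = nx/500: 1, 0.98, 0.97, 0.92, 0.84, 0.72, 0.45, 0.11
lx·mx by age: 0, 0.49, 1.358, 1.104, 1.512, 1.08, 0.36, 0.088
R0 = Σ lx·mx = 5.992 → 5.99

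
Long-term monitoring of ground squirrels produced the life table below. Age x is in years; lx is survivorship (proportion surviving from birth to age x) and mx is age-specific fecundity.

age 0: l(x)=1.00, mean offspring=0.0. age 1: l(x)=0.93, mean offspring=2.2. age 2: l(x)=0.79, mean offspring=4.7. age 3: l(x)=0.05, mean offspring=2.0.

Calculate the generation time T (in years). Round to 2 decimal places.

lx·mx: 0, 2.046, 3.713, 0.1 → R0 = 5.859
x·lx·mx: 0, 2.046, 7.426, 0.3 → Σ = 9.772
T = 9.772 / 5.859 = 1.667861… → 1.67

1.67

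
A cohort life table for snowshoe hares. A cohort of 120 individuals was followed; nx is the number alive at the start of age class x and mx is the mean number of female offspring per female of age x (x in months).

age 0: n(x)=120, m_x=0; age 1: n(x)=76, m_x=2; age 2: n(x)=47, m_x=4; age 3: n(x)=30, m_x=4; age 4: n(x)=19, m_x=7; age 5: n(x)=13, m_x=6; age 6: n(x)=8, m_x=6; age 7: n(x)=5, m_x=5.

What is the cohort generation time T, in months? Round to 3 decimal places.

lx = nx/n0 = nx/120: 1, 0.63333…, 0.39167…, 0.25, 0.15833…, 0.10833…, 0.06667…, 0.04167…
lx·mx: 0, 1.266667…, 1.566667…, 1, 1.108333…, 0.65…, 0.4…, 0.208333… → R0 = 6.2…
x·lx·mx: 0, 1.266667…, 3.133333…, 3, 4.433333…, 3.25…, 2.4…, 1.458333… → Σ = 18.941667…
T = 18.941667… / 6.2… = 3.055108… → 3.055

3.055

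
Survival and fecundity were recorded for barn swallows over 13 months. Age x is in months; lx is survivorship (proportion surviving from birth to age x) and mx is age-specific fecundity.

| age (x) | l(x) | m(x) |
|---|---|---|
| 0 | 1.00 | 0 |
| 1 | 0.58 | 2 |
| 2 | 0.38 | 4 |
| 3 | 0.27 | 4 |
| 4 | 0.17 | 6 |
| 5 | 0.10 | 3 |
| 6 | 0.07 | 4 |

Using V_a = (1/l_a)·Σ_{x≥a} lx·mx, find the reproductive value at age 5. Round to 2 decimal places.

lx·mx for x ≥ 5: 0.3, 0.28 → sum = 0.58
V_5 = 0.58 / l_5 = 0.58 / 0.1 = 5.8 → 5.80

5.80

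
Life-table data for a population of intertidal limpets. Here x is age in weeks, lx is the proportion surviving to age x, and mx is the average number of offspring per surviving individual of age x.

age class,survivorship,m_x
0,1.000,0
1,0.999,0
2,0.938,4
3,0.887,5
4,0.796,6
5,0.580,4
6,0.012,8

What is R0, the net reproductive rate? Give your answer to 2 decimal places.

15.38

lx·mx by age: 0, 0, 3.752, 4.435, 4.776, 2.32, 0.096
R0 = Σ lx·mx = 15.379 → 15.38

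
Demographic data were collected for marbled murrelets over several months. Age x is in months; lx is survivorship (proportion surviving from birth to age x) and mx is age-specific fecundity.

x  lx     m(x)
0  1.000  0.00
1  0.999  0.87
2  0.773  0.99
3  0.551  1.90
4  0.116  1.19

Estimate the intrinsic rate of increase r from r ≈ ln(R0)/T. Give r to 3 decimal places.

R0 = Σ lx·mx = 0 + 0.86913 + 0.76527 + 1.0469 + 0.13804 = 2.81934
Σ x·lx·mx = 6.09253; T = 6.09253/2.81934 = 2.16098…
r ≈ ln(R0)/T = ln(2.81934)/2.16098… = 0.47965… → 0.480

0.480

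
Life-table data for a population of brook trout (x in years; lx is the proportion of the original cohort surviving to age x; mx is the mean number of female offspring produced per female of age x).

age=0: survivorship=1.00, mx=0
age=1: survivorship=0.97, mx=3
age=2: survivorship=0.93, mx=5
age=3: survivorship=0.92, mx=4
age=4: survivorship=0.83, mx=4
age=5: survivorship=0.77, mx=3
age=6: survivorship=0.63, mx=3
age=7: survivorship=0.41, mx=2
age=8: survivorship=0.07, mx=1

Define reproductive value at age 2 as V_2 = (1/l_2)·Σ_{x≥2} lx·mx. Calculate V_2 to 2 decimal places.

lx·mx for x ≥ 2: 4.65, 3.68, 3.32, 2.31, 1.89, 0.82, 0.07 → sum = 16.74
V_2 = 16.74 / l_2 = 16.74 / 0.93 = 18 → 18.00

18.00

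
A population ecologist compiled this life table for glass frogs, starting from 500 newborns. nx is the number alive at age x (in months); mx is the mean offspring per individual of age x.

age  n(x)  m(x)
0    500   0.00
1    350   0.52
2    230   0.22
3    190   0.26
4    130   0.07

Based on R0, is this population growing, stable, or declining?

declining

lx = nx/n0 = nx/500: 1, 0.7, 0.46, 0.38, 0.26
R0 = Σ lx·mx = 0 + 0.364 + 0.1012 + 0.0988 + 0.0182 = 0.5822
R0 < 1, so the population is declining.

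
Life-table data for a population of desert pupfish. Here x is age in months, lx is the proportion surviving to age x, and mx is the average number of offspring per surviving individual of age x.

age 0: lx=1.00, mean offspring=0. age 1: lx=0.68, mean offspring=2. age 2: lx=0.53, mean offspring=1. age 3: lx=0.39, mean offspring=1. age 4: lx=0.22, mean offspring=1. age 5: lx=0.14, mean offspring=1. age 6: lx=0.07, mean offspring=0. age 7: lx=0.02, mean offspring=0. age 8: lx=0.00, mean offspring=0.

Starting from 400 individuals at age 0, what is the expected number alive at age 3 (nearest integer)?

Expected survivors = N0 · l_3 = 400 × 0.39 = 156 → 156

156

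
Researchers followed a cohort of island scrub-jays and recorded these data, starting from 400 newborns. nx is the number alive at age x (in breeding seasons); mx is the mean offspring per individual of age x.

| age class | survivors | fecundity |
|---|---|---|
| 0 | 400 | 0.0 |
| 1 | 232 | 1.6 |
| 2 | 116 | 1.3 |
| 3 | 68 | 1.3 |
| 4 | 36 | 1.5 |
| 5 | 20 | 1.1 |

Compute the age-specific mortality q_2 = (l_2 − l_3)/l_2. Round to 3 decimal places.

0.414

lx = nx/n0 = nx/400: 1, 0.58, 0.29, 0.17, 0.09, 0.05
q_2 = (l_2 − l_3) / l_2 = (0.29 − 0.17) / 0.29
     = 0.12 / 0.29 = 0.413793… → 0.414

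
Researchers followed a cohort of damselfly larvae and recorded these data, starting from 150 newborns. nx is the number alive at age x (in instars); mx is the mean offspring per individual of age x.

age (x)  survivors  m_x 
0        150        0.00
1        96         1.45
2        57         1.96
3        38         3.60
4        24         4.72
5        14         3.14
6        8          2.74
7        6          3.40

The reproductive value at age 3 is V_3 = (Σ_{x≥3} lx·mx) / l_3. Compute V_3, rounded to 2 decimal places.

lx = nx/n0 = nx/150: 1, 0.64, 0.38, 0.25333…, 0.16, 0.09333…, 0.05333…, 0.04
lx·mx for x ≥ 3: 0.912…, 0.7552, 0.293067…, 0.146133…, 0.136 → sum = 2.2424…
V_3 = 2.2424… / l_3 = 2.2424… / 0.253333… = 8.851579… → 8.85

8.85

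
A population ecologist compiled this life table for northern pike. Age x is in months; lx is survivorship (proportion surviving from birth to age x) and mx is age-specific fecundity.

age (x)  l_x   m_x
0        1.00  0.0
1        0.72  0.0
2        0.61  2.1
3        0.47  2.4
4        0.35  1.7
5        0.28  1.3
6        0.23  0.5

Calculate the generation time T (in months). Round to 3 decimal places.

lx·mx: 0, 0, 1.281, 1.128, 0.595, 0.364, 0.115 → R0 = 3.483
x·lx·mx: 0, 0, 2.562, 3.384, 2.38, 1.82, 0.69 → Σ = 10.836
T = 10.836 / 3.483 = 3.111111… → 3.111

3.111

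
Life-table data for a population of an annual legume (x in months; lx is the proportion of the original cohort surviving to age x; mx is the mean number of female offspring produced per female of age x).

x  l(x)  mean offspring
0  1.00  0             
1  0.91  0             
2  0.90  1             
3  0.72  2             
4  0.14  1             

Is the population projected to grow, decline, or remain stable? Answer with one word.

growing

R0 = Σ lx·mx = 0 + 0 + 0.9 + 1.44 + 0.14 = 2.48
R0 > 1, so the population is growing.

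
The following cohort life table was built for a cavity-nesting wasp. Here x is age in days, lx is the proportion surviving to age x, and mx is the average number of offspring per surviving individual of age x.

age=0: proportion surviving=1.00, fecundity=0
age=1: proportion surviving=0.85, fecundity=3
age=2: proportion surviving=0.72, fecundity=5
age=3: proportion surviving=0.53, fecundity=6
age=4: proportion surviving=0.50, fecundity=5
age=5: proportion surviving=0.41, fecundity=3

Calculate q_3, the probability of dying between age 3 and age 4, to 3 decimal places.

0.057

q_3 = (l_3 − l_4) / l_3 = (0.53 − 0.5) / 0.53
     = 0.03 / 0.53 = 0.056604… → 0.057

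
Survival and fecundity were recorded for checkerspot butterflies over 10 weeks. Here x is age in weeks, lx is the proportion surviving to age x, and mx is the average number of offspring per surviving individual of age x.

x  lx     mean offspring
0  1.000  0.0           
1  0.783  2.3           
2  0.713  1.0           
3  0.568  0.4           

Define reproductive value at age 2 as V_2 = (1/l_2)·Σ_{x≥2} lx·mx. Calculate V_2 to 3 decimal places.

lx·mx for x ≥ 2: 0.713, 0.2272 → sum = 0.9402
V_2 = 0.9402 / l_2 = 0.9402 / 0.713 = 1.318654… → 1.319

1.319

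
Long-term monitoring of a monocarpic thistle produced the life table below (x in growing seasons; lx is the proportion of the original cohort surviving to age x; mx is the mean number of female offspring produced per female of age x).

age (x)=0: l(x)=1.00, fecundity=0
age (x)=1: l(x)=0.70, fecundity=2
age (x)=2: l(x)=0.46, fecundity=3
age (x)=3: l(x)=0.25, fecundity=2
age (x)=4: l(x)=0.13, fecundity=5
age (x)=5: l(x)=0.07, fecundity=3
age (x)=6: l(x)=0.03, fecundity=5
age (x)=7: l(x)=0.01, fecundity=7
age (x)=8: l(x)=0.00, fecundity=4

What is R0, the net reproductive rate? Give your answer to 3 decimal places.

lx·mx by age: 0, 1.4, 1.38, 0.5, 0.65, 0.21, 0.15, 0.07, 0
R0 = Σ lx·mx = 4.36 → 4.360

4.360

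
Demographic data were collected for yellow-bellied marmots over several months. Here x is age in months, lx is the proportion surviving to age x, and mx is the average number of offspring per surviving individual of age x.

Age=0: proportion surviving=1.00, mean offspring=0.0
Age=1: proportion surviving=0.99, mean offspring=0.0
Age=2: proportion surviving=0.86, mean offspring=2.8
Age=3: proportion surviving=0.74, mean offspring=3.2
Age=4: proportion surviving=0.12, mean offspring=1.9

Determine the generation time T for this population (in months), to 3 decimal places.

2.564

lx·mx: 0, 0, 2.408, 2.368, 0.228 → R0 = 5.004
x·lx·mx: 0, 0, 4.816, 7.104, 0.912 → Σ = 12.832
T = 12.832 / 5.004 = 2.564349… → 2.564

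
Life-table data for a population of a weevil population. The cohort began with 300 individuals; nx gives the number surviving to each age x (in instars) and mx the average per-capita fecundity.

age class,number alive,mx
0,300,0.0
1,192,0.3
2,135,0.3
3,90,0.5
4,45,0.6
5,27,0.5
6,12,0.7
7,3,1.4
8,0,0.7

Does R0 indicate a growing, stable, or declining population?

declining

lx = nx/n0 = nx/300: 1, 0.64, 0.45, 0.3, 0.15, 0.09, 0.04, 0.01, 0
R0 = Σ lx·mx = 0 + 0.192 + 0.135 + 0.15 + 0.09 + 0.045 + 0.028 + 0.014 + 0 = 0.654
R0 < 1, so the population is declining.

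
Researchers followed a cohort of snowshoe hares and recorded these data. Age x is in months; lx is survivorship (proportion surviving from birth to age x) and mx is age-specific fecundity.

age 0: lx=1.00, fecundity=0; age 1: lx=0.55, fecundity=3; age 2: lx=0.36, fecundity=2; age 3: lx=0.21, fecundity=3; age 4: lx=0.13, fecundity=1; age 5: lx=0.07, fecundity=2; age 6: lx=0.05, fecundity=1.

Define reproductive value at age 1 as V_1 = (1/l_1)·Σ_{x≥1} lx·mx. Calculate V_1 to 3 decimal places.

lx·mx for x ≥ 1: 1.65, 0.72, 0.63, 0.13, 0.14, 0.05 → sum = 3.32
V_1 = 3.32 / l_1 = 3.32 / 0.55 = 6.036364… → 6.036

6.036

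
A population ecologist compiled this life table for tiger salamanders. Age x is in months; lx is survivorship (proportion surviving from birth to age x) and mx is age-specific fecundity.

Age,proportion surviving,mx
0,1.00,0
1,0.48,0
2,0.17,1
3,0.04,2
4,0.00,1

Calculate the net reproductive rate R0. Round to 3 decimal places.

lx·mx by age: 0, 0, 0.17, 0.08, 0
R0 = Σ lx·mx = 0.25 → 0.250

0.250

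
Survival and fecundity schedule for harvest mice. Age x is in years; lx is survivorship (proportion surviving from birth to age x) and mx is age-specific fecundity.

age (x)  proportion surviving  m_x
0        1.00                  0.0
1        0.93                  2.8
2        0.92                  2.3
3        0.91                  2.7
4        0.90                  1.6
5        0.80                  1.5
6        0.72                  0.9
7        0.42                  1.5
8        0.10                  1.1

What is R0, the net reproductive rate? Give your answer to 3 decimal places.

11.205

lx·mx by age: 0, 2.604, 2.116, 2.457, 1.44, 1.2, 0.648, 0.63, 0.11
R0 = Σ lx·mx = 11.205 → 11.205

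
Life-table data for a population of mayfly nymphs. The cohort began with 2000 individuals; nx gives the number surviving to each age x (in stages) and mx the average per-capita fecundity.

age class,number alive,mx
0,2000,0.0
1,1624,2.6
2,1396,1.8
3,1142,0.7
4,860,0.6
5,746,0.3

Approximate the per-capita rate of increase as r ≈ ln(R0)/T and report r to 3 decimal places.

0.792

lx = nx/n0 = nx/2000: 1, 0.812, 0.698, 0.571, 0.43, 0.373
R0 = Σ lx·mx = 0 + 2.1112 + 1.2564 + 0.3997 + 0.258 + 0.1119 = 4.1372
Σ x·lx·mx = 7.4146; T = 7.4146/4.1372 = 1.79218…
r ≈ ln(R0)/T = ln(4.1372)/1.79218… = 0.79234… → 0.792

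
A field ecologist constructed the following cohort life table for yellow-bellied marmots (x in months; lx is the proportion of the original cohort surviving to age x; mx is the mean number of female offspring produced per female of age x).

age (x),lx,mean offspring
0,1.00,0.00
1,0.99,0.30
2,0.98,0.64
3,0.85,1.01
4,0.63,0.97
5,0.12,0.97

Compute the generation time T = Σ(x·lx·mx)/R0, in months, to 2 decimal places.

2.85

lx·mx: 0, 0.297, 0.6272, 0.8585, 0.6111, 0.1164 → R0 = 2.5102
x·lx·mx: 0, 0.297, 1.2544, 2.5755, 2.4444, 0.582 → Σ = 7.1533
T = 7.1533 / 2.5102 = 2.849693… → 2.85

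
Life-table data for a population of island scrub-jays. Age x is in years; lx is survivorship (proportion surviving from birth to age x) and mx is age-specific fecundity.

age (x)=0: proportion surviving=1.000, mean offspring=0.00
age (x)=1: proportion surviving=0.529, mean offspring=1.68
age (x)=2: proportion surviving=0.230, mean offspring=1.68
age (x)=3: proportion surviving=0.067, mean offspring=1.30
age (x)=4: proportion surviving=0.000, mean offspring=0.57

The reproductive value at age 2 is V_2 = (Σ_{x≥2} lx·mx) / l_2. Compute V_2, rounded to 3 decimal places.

lx·mx for x ≥ 2: 0.3864, 0.0871, 0 → sum = 0.4735
V_2 = 0.4735 / l_2 = 0.4735 / 0.23 = 2.058696… → 2.059

2.059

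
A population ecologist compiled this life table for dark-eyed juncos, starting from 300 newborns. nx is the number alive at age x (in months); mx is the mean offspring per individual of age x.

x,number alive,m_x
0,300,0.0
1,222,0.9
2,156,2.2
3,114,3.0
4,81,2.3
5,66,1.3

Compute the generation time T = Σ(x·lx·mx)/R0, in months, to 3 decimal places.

2.667

lx = nx/n0 = nx/300: 1, 0.74, 0.52, 0.38, 0.27, 0.22
lx·mx: 0, 0.666, 1.144, 1.14, 0.621, 0.286 → R0 = 3.857
x·lx·mx: 0, 0.666, 2.288, 3.42, 2.484, 1.43 → Σ = 10.288
T = 10.288 / 3.857 = 2.667358… → 2.667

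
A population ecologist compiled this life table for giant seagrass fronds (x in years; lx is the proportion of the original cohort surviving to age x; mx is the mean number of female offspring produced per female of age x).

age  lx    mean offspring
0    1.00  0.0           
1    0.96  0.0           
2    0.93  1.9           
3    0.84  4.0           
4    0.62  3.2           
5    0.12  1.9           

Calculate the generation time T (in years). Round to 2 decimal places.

lx·mx: 0, 0, 1.767, 3.36, 1.984, 0.228 → R0 = 7.339
x·lx·mx: 0, 0, 3.534, 10.08, 7.936, 1.14 → Σ = 22.69
T = 22.69 / 7.339 = 3.091702… → 3.09

3.09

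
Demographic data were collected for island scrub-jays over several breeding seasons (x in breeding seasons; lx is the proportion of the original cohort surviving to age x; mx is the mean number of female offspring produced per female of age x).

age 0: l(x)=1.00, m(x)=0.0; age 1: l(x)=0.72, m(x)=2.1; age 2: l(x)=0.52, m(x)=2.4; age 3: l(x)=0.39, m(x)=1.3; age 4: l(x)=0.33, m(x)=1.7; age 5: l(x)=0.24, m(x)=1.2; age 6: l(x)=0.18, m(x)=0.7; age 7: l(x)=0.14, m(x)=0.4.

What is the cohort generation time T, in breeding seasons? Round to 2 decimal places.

2.41

lx·mx: 0, 1.512, 1.248, 0.507, 0.561, 0.288, 0.126, 0.056 → R0 = 4.298
x·lx·mx: 0, 1.512, 2.496, 1.521, 2.244, 1.44, 0.756, 0.392 → Σ = 10.361
T = 10.361 / 4.298 = 2.410656… → 2.41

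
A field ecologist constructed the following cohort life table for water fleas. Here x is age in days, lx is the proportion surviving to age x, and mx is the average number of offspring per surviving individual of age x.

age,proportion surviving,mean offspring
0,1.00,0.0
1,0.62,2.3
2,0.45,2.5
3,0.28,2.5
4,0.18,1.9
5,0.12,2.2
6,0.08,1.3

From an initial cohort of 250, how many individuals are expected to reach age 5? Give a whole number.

Expected survivors = N0 · l_5 = 250 × 0.12 = 30 → 30

30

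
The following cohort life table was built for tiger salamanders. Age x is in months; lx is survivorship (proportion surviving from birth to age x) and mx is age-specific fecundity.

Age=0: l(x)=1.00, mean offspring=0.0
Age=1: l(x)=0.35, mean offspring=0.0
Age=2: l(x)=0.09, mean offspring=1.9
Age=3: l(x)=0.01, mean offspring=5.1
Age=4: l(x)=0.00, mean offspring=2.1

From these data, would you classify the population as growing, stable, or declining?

declining

R0 = Σ lx·mx = 0 + 0 + 0.171 + 0.051 + 0 = 0.222
R0 < 1, so the population is declining.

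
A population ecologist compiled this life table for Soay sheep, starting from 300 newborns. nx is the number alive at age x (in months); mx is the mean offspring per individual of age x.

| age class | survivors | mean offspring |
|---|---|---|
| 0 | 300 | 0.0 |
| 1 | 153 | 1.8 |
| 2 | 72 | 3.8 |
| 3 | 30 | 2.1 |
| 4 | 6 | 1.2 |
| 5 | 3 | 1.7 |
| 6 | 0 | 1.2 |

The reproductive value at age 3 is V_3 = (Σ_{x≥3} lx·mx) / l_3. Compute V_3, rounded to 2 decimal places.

lx = nx/n0 = nx/300: 1, 0.51, 0.24, 0.1, 0.02, 0.01, 0
lx·mx for x ≥ 3: 0.21, 0.024, 0.017, 0 → sum = 0.251
V_3 = 0.251 / l_3 = 0.251 / 0.1 = 2.51 → 2.51

2.51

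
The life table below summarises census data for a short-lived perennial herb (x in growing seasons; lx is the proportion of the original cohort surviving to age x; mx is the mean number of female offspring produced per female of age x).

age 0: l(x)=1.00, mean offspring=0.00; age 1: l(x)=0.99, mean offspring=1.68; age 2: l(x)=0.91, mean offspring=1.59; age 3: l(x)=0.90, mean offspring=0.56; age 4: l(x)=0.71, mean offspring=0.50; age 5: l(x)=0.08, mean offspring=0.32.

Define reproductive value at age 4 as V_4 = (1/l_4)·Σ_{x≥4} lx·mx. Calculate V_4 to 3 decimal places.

lx·mx for x ≥ 4: 0.355, 0.0256 → sum = 0.3806
V_4 = 0.3806 / l_4 = 0.3806 / 0.71 = 0.536056… → 0.536

0.536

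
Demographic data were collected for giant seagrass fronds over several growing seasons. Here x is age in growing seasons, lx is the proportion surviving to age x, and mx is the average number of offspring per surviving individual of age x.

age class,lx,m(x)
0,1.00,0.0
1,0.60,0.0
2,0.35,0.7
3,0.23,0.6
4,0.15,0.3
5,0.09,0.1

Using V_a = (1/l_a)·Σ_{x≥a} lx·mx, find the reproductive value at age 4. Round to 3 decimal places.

0.360

lx·mx for x ≥ 4: 0.045, 0.009 → sum = 0.054
V_4 = 0.054 / l_4 = 0.054 / 0.15 = 0.36 → 0.360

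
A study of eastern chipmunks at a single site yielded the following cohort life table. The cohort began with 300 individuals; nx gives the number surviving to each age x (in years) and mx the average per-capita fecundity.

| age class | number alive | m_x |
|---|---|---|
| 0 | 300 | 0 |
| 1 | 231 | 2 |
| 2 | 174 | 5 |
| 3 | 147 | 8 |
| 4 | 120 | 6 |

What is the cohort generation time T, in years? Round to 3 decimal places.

lx = nx/n0 = nx/300: 1, 0.77, 0.58, 0.49, 0.4
lx·mx: 0, 1.54, 2.9, 3.92, 2.4 → R0 = 10.76
x·lx·mx: 0, 1.54, 5.8, 11.76, 9.6 → Σ = 28.7
T = 28.7 / 10.76 = 2.667286… → 2.667

2.667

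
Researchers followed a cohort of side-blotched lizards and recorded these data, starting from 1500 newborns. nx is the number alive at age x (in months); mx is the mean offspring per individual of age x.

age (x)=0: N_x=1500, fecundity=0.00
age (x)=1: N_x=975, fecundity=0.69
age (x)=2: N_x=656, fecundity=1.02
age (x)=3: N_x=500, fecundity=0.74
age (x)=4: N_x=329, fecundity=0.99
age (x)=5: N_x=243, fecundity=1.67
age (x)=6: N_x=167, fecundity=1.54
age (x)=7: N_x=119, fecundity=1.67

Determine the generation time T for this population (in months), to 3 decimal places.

3.238

lx = nx/n0 = nx/1500: 1, 0.65, 0.43733…, 0.33333…, 0.21933…, 0.162, 0.11133…, 0.07933…
lx·mx: 0, 0.4485, 0.44608…, 0.246667…, 0.21714…, 0.27054, 0.171453…, 0.132487… → R0 = 1.932867…
x·lx·mx: 0, 0.4485, 0.89216…, 0.74…, 0.86856…, 1.3527, 1.02872…, 0.927407… → Σ = 6.258047…
T = 6.258047… / 1.932867… = 3.237702… → 3.238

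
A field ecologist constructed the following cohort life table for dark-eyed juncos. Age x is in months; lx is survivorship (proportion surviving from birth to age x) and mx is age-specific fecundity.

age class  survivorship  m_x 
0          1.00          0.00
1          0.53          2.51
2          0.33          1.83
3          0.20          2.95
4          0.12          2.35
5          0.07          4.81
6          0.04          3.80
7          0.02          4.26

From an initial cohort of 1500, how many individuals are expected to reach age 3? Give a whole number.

300

Expected survivors = N0 · l_3 = 1500 × 0.20 = 300 → 300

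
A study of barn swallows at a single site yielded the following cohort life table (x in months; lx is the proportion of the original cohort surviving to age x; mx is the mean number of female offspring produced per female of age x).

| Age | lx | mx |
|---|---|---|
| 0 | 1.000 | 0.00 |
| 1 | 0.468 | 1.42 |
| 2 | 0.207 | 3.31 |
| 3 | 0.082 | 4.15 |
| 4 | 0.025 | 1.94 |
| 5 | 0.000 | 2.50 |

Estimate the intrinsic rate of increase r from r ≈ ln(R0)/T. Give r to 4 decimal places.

R0 = Σ lx·mx = 0 + 0.66456 + 0.68517 + 0.3403 + 0.0485 + 0 = 1.73853
Σ x·lx·mx = 3.2498; T = 3.2498/1.73853 = 1.86928…
r ≈ ln(R0)/T = ln(1.73853)/1.86928… = 0.295857… → 0.2959

0.2959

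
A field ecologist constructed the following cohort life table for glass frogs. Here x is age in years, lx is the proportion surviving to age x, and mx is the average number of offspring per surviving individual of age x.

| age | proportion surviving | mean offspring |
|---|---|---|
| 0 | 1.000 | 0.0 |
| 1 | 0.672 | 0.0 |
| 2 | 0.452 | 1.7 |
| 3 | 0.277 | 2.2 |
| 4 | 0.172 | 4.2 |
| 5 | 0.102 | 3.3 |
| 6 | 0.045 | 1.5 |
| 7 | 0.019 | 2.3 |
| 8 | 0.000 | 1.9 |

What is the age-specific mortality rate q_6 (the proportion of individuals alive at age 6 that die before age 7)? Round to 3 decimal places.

q_6 = (l_6 − l_7) / l_6 = (0.045 − 0.019) / 0.045
     = 0.026 / 0.045 = 0.577778… → 0.578

0.578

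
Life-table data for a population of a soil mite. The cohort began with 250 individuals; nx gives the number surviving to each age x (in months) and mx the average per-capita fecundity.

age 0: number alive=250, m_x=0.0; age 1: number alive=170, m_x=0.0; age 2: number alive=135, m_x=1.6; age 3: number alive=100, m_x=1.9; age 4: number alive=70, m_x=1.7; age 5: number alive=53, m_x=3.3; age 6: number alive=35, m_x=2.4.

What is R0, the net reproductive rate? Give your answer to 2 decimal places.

3.14

lx = nx/n0 = nx/250: 1, 0.68, 0.54, 0.4, 0.28, 0.212, 0.14
lx·mx by age: 0, 0, 0.864, 0.76, 0.476, 0.6996, 0.336
R0 = Σ lx·mx = 3.1356 → 3.14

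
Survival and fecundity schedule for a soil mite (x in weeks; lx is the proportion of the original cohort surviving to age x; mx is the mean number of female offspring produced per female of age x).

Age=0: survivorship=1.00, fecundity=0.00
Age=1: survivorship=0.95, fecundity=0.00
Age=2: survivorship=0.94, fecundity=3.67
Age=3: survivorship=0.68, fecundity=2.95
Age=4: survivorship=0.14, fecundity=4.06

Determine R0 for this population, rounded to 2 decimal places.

6.02

lx·mx by age: 0, 0, 3.4498, 2.006, 0.5684
R0 = Σ lx·mx = 6.0242 → 6.02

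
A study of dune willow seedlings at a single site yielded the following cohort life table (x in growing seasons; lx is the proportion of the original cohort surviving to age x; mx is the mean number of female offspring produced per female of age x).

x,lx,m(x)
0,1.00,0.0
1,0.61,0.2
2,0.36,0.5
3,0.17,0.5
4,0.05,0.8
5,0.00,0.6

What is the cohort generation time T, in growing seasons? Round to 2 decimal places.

2.10

lx·mx: 0, 0.122, 0.18, 0.085, 0.04, 0 → R0 = 0.427
x·lx·mx: 0, 0.122, 0.36, 0.255, 0.16, 0 → Σ = 0.897
T = 0.897 / 0.427 = 2.100703… → 2.10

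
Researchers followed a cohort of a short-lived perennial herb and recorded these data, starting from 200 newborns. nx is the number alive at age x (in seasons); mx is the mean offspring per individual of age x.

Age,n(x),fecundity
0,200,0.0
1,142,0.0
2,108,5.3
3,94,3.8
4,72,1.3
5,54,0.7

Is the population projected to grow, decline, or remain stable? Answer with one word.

growing

lx = nx/n0 = nx/200: 1, 0.71, 0.54, 0.47, 0.36, 0.27
R0 = Σ lx·mx = 0 + 0 + 2.862 + 1.786 + 0.468 + 0.189 = 5.305
R0 > 1, so the population is growing.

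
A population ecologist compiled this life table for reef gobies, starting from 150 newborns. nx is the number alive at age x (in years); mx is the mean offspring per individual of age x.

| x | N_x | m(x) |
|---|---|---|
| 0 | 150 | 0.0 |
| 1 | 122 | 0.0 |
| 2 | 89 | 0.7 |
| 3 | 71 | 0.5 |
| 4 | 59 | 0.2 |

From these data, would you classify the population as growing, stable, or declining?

declining

lx = nx/n0 = nx/150: 1, 0.81333…, 0.59333…, 0.47333…, 0.39333…
R0 = Σ lx·mx = 0 + 0 + 0.415333… + 0.236667… + 0.078667… = 0.730667…
R0 < 1, so the population is declining.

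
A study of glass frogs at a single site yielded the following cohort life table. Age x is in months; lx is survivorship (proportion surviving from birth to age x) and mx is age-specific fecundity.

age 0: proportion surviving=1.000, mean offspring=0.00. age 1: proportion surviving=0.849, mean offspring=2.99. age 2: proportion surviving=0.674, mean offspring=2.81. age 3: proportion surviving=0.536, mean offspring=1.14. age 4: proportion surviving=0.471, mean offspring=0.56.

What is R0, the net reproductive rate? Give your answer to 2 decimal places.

5.31

lx·mx by age: 0, 2.53851, 1.89394, 0.61104, 0.26376
R0 = Σ lx·mx = 5.30725 → 5.31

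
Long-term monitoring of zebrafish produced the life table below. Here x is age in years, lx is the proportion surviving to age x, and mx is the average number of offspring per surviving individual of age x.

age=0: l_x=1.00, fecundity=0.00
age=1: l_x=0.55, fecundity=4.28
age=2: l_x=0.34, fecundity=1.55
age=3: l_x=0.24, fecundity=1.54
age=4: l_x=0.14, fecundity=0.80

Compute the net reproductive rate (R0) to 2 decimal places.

lx·mx by age: 0, 2.354, 0.527, 0.3696, 0.112
R0 = Σ lx·mx = 3.3626 → 3.36

3.36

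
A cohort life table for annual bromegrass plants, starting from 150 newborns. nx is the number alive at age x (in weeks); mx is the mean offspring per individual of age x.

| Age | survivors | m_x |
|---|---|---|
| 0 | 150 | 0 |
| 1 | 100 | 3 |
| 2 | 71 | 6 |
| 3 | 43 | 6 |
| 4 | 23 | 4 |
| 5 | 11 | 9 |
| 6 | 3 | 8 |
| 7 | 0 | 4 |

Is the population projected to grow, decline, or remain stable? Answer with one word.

growing

lx = nx/n0 = nx/150: 1, 0.66667…, 0.47333…, 0.28667…, 0.15333…, 0.07333…, 0.02, 0
R0 = Σ lx·mx = 0 + 2… + 2.84… + 1.72… + 0.613333… + 0.66… + 0.16 + 0 = 7.993333…
R0 > 1, so the population is growing.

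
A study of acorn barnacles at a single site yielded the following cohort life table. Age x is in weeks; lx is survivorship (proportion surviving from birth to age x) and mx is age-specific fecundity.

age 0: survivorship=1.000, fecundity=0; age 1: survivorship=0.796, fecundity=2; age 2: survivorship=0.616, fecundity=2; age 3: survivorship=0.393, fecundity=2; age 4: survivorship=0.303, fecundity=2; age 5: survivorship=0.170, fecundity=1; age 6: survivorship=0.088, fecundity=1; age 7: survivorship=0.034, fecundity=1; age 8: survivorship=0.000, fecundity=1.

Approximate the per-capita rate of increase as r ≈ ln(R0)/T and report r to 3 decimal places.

0.649

R0 = Σ lx·mx = 0 + 1.592 + 1.232 + 0.786 + 0.606 + 0.17 + 0.088 + 0.034 + 0 = 4.508
Σ x·lx·mx = 10.454; T = 10.454/4.508 = 2.31899…
r ≈ ln(R0)/T = ln(4.508)/2.31899… = 0.64936… → 0.649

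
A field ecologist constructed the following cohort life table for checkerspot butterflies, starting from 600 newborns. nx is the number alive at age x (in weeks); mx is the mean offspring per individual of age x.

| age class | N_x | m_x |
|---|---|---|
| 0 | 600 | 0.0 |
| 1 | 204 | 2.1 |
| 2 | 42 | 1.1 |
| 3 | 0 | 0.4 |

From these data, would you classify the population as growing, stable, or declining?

lx = nx/n0 = nx/600: 1, 0.34, 0.07, 0
R0 = Σ lx·mx = 0 + 0.714 + 0.077 + 0 = 0.791
R0 < 1, so the population is declining.

declining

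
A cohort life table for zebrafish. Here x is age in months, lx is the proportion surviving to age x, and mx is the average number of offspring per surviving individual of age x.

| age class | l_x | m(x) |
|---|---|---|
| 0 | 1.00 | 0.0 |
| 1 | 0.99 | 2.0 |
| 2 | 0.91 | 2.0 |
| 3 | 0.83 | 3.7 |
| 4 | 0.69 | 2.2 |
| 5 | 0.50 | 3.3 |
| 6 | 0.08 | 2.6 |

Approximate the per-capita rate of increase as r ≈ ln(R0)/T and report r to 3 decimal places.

0.784

R0 = Σ lx·mx = 0 + 1.98 + 1.82 + 3.071 + 1.518 + 1.65 + 0.208 = 10.247
Σ x·lx·mx = 30.403; T = 30.403/10.247 = 2.96701…
r ≈ ln(R0)/T = ln(10.247)/2.96701… = 0.78428… → 0.784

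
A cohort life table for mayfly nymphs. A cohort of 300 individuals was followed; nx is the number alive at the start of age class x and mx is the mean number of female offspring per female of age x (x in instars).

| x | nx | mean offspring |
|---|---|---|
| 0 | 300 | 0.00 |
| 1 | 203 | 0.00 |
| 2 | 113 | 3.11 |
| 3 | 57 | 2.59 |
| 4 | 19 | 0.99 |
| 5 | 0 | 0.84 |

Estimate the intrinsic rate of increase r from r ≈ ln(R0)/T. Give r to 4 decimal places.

0.2316

lx = nx/n0 = nx/300: 1, 0.67667…, 0.37667…, 0.19, 0.06333…, 0
R0 = Σ lx·mx = 0 + 0 + 1.17143… + 0.4921 + 0.0627… + 0 = 1.726233…
Σ x·lx·mx = 4.069967…; T = 4.069967…/1.726233… = 2.35772…
r ≈ ln(R0)/T = ln(1.726233…)/2.35772… = 0.231555… → 0.2316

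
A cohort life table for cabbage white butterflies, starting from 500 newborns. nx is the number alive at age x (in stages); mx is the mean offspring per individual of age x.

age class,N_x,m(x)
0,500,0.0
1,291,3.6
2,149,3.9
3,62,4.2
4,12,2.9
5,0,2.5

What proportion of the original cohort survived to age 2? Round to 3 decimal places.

0.298

l_2 = n_2/n_0 = 149/500 = 0.298 → 0.298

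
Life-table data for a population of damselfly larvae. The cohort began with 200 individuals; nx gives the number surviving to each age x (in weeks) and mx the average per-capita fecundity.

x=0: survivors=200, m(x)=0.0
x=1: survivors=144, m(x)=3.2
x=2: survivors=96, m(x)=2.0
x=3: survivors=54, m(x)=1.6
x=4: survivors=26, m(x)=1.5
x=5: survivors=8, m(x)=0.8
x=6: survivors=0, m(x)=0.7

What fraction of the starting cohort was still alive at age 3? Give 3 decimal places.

l_3 = n_3/n_0 = 54/200 = 0.27 → 0.270

0.270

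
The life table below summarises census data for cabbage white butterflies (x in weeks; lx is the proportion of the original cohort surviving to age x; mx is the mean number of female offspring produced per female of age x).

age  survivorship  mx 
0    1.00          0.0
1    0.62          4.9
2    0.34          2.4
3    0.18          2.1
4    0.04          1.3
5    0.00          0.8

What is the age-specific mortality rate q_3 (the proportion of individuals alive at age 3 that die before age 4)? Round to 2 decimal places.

q_3 = (l_3 − l_4) / l_3 = (0.18 − 0.04) / 0.18
     = 0.14 / 0.18 = 0.777778… → 0.78

0.78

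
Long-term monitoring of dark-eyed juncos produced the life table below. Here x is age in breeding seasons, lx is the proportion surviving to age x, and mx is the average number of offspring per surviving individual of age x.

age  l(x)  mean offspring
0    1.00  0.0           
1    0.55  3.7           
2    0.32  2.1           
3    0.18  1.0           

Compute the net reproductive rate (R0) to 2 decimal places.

2.89

lx·mx by age: 0, 2.035, 0.672, 0.18
R0 = Σ lx·mx = 2.887 → 2.89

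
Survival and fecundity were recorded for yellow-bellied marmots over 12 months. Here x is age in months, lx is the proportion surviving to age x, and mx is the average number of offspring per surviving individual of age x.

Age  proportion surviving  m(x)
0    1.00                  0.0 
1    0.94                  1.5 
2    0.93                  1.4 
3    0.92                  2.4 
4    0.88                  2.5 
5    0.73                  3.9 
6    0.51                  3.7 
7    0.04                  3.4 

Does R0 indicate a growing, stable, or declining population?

R0 = Σ lx·mx = 0 + 1.41 + 1.302 + 2.208 + 2.2 + 2.847 + 1.887 + 0.136 = 11.99
R0 > 1, so the population is growing.

growing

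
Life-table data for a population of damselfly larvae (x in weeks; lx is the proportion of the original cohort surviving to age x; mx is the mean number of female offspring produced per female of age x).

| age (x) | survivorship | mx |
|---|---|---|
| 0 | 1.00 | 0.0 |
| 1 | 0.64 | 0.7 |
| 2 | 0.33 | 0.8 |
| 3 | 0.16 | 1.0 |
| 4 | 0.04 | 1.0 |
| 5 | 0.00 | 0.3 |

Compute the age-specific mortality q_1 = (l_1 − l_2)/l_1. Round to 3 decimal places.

0.484

q_1 = (l_1 − l_2) / l_1 = (0.64 − 0.33) / 0.64
     = 0.31 / 0.64 = 0.484375 → 0.484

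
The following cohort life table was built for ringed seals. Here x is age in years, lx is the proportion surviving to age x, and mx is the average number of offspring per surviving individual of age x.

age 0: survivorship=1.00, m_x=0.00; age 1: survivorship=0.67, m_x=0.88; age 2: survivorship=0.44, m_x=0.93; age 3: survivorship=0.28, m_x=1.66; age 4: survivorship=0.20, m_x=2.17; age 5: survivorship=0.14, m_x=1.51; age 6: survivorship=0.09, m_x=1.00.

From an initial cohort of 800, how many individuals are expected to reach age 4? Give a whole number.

Expected survivors = N0 · l_4 = 800 × 0.20 = 160 → 160

160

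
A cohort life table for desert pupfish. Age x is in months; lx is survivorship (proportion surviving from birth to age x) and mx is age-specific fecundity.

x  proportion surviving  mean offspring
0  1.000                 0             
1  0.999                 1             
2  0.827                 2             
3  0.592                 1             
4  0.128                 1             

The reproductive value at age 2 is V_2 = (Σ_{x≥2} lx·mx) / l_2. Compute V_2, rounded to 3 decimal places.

2.871

lx·mx for x ≥ 2: 1.654, 0.592, 0.128 → sum = 2.374
V_2 = 2.374 / l_2 = 2.374 / 0.827 = 2.870617… → 2.871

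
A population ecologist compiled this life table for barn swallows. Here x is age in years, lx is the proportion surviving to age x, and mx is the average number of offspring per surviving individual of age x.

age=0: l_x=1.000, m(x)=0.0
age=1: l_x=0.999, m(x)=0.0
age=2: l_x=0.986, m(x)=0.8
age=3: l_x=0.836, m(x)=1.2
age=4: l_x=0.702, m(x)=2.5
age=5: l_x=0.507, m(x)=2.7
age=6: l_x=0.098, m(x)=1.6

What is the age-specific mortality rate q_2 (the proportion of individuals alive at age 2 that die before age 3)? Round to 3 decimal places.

q_2 = (l_2 − l_3) / l_2 = (0.986 − 0.836) / 0.986
     = 0.15 / 0.986 = 0.15213… → 0.152

0.152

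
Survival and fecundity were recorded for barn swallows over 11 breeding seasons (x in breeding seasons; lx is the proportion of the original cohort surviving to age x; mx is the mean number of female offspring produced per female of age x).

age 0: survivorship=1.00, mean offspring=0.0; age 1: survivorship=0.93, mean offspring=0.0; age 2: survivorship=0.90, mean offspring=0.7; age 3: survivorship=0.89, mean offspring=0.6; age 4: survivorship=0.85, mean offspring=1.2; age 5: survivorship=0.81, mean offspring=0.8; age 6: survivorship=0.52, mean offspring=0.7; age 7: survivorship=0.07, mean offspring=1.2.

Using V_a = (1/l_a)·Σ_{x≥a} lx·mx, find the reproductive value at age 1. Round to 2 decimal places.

lx·mx for x ≥ 1: 0, 0.63, 0.534, 1.02, 0.648, 0.364, 0.084 → sum = 3.28
V_1 = 3.28 / l_1 = 3.28 / 0.93 = 3.526882… → 3.53

3.53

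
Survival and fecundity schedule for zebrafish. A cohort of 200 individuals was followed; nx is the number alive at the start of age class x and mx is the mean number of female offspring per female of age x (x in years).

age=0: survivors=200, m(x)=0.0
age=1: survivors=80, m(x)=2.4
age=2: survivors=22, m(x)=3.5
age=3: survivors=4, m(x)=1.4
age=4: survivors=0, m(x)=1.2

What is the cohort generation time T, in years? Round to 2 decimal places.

lx = nx/n0 = nx/200: 1, 0.4, 0.11, 0.02, 0
lx·mx: 0, 0.96, 0.385, 0.028, 0 → R0 = 1.373
x·lx·mx: 0, 0.96, 0.77, 0.084, 0 → Σ = 1.814
T = 1.814 / 1.373 = 1.321194… → 1.32

1.32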